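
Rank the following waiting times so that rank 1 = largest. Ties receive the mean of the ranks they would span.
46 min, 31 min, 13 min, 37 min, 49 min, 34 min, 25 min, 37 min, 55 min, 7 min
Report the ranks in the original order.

3, 7, 9, 4.5, 2, 6, 8, 4.5, 1, 10

Sorted (descending): 55, 49, 46, 37, 37, 34, 31, 25, 13, 7
The 2 values of 37 occupy positions 4–5 → average rank (4+5)/2 = 4.5.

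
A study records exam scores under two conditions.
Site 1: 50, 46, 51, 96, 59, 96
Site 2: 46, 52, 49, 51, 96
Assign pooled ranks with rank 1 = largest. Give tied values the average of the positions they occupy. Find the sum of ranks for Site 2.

Sorted (descending): 96, 96, 96, 59, 52, 51, 51, 50, 49, 46, 46
The 3 values of 96 occupy positions 1–3 → average rank 2.
The 2 values of 51 occupy positions 6–7 → average rank (6+7)/2 = 6.5.
The 2 values of 46 occupy positions 10–11 → average rank (10+11)/2 = 10.5.
Site 2 values → pooled ranks: 46→10.5, 52→5, 49→9, 51→6.5, 96→2
Rank sum = 10.5 + 5 + 9 + 6.5 + 2 = 33

33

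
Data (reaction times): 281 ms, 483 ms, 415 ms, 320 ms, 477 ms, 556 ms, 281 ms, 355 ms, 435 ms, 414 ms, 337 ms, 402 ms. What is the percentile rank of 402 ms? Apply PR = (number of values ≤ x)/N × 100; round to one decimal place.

50.0

N = 12.
Strictly below 402: 5. Equal to 402: 1.
PR = 6/12 × 100 = 50.0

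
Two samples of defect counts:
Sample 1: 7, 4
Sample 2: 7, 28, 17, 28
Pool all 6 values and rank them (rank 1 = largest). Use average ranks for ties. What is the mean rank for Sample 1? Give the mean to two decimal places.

Sorted (descending): 28, 28, 17, 7, 7, 4
The 2 values of 28 occupy positions 1–2 → average rank (1+2)/2 = 1.5.
The 2 values of 7 occupy positions 4–5 → average rank (4+5)/2 = 4.5.
Sample 1 values → pooled ranks: 7→4.5, 4→6
Mean rank = (4.5 + 6) / 2 = 5.25

5.25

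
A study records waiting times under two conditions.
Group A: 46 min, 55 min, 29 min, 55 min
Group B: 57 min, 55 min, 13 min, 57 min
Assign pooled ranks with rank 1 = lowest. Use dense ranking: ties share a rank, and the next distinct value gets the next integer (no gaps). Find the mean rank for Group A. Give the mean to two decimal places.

3.25

Sorted (ascending): 13, 29, 46, 55, 55, 55, 57, 57
The 3 values of 55 share dense rank 4.
The 2 values of 57 share dense rank 5.
Remaining distinct values take the next consecutive integers.
Group A values → pooled ranks: 46→3, 55→4, 29→2, 55→4
Mean rank = (3 + 4 + 2 + 4) / 4 = 3.25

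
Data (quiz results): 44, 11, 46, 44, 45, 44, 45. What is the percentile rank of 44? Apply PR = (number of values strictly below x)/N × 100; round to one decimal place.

14.3

N = 7.
Strictly below 44: 1. Equal to 44: 3.
PR = 1/7 × 100 = 14.3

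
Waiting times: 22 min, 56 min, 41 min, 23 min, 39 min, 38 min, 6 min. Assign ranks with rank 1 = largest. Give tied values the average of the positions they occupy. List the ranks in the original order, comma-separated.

Sorted (descending): 56, 41, 39, 38, 23, 22, 6
No ties — each value takes its position as its rank.

6, 1, 2, 5, 3, 4, 7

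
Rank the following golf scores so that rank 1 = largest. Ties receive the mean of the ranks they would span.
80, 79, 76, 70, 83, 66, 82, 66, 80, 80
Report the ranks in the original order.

4, 6, 7, 8, 1, 9.5, 2, 9.5, 4, 4

Sorted (descending): 83, 82, 80, 80, 80, 79, 76, 70, 66, 66
The 3 values of 80 occupy positions 3–5 → average rank 4.
The 2 values of 66 occupy positions 9–10 → average rank (9+10)/2 = 9.5.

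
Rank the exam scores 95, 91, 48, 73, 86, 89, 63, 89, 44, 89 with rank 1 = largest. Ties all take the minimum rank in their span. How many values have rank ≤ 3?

Sorted (descending): 95, 91, 89, 89, 89, 86, 73, 63, 48, 44
The 3 values of 89 occupy positions 3–5 → each gets rank 3.
Ranks ≤ 3: {1, 2, 3, 3, 3} → 5 values.

5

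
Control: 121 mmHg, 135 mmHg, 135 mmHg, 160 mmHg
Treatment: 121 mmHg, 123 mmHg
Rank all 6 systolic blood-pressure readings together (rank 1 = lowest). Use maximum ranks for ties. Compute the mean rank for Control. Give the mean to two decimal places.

Sorted (ascending): 121, 121, 123, 135, 135, 160
The 2 values of 121 occupy positions 1–2 → each gets rank 2.
The 2 values of 135 occupy positions 4–5 → each gets rank 5.
Control values → pooled ranks: 121→2, 135→5, 135→5, 160→6
Mean rank = (2 + 5 + 5 + 6) / 4 = 4.50

4.50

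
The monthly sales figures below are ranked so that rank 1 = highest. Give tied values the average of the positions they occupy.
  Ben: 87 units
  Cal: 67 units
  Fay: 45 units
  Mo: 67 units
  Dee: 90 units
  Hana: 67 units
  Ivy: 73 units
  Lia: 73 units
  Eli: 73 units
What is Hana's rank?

Sorted (descending): 90, 87, 73, 73, 73, 67, 67, 67, 45
The 3 values of 73 occupy positions 3–5 → average rank 4.
The 3 values of 67 occupy positions 6–8 → average rank 7.
Hana has value 67 units → rank 7.

7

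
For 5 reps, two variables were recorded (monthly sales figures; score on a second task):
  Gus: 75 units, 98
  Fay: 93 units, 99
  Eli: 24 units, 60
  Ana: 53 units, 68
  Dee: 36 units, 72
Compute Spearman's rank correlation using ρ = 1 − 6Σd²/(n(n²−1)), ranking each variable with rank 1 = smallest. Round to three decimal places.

0.900

Ranks of variable 1: 4, 5, 1, 3, 2
Ranks of variable 2: 4, 5, 1, 2, 3
d = r₁ − r₂: 0, 0, 0, 1, -1
d²: 0, 0, 0, 1, 1; Σd² = 2
ρ = 1 − 6·2/(5·24) = 1 − 12/120 = 0.900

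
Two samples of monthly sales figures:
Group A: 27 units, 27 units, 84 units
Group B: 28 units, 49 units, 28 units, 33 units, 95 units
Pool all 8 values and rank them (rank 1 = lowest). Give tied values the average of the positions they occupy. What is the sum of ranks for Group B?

26

Sorted (ascending): 27, 27, 28, 28, 33, 49, 84, 95
The 2 values of 27 occupy positions 1–2 → average rank (1+2)/2 = 1.5.
The 2 values of 28 occupy positions 3–4 → average rank (3+4)/2 = 3.5.
Group B values → pooled ranks: 28→3.5, 49→6, 28→3.5, 33→5, 95→8
Rank sum = 3.5 + 6 + 3.5 + 5 + 8 = 26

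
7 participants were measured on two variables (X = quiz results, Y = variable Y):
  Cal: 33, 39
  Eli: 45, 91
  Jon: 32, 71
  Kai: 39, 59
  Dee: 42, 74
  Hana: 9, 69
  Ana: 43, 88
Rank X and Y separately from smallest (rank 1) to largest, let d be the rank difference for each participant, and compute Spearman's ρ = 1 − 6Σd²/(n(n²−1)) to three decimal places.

Ranks of variable 1: 3, 7, 2, 4, 5, 1, 6
Ranks of variable 2: 1, 7, 4, 2, 5, 3, 6
d = r₁ − r₂: 2, 0, -2, 2, 0, -2, 0
d²: 4, 0, 4, 4, 0, 4, 0; Σd² = 16
ρ = 1 − 6·16/(7·48) = 1 − 96/336 = 0.714

0.714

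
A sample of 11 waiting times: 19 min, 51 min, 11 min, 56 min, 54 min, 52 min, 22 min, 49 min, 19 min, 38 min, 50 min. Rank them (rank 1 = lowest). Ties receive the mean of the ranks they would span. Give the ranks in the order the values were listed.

Sorted (ascending): 11, 19, 19, 22, 38, 49, 50, 51, 52, 54, 56
The 2 values of 19 occupy positions 2–3 → average rank (2+3)/2 = 2.5.

2.5, 8, 1, 11, 10, 9, 4, 6, 2.5, 5, 7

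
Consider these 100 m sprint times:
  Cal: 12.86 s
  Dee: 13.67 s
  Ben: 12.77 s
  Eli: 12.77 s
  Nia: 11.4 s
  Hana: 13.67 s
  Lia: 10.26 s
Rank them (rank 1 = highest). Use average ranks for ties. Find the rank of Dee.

1.5

Sorted (descending): 13.67, 13.67, 12.86, 12.77, 12.77, 11.4, 10.26
The 2 values of 13.67 occupy positions 1–2 → average rank (1+2)/2 = 1.5.
The 2 values of 12.77 occupy positions 4–5 → average rank (4+5)/2 = 4.5.
Dee has value 13.67 s → rank 1.5.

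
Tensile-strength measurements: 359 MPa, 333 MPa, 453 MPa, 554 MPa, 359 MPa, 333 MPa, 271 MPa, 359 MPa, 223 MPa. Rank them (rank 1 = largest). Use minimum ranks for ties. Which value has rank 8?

271

Sorted (descending): 554, 453, 359, 359, 359, 333, 333, 271, 223
The 3 values of 359 occupy positions 3–5 → each gets rank 3.
The 2 values of 333 occupy positions 6–7 → each gets rank 6.
Rank 8 → value 271.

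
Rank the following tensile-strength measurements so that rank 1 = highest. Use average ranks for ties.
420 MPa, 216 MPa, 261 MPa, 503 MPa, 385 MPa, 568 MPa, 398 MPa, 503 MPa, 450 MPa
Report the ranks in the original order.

Sorted (descending): 568, 503, 503, 450, 420, 398, 385, 261, 216
The 2 values of 503 occupy positions 2–3 → average rank (2+3)/2 = 2.5.

5, 9, 8, 2.5, 7, 1, 6, 2.5, 4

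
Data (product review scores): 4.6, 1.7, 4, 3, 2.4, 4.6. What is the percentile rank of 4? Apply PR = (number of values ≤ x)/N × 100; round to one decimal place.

66.7

N = 6.
Strictly below 4: 3. Equal to 4: 1.
PR = 4/6 × 100 = 66.7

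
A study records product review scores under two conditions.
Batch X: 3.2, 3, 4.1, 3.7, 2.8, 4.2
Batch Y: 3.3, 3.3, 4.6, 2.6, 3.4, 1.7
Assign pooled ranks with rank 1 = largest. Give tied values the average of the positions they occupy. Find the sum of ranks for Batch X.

Sorted (descending): 4.6, 4.2, 4.1, 3.7, 3.4, 3.3, 3.3, 3.2, 3, 2.8, 2.6, 1.7
The 2 values of 3.3 occupy positions 6–7 → average rank (6+7)/2 = 6.5.
Batch X values → pooled ranks: 3.2→8, 3→9, 4.1→3, 3.7→4, 2.8→10, 4.2→2
Rank sum = 8 + 9 + 3 + 4 + 10 + 2 = 36

36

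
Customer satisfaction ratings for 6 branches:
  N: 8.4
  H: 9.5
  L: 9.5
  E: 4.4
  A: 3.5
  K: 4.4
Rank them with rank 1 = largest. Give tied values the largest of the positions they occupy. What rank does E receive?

Sorted (descending): 9.5, 9.5, 8.4, 4.4, 4.4, 3.5
The 2 values of 9.5 occupy positions 1–2 → each gets rank 2.
The 2 values of 4.4 occupy positions 4–5 → each gets rank 5.
E has value 4.4 → rank 5.

5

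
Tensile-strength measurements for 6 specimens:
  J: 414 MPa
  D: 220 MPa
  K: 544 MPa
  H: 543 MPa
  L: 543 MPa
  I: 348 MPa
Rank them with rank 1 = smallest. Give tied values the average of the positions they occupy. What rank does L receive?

Sorted (ascending): 220, 348, 414, 543, 543, 544
The 2 values of 543 occupy positions 4–5 → average rank (4+5)/2 = 4.5.
L has value 543 MPa → rank 4.5.

4.5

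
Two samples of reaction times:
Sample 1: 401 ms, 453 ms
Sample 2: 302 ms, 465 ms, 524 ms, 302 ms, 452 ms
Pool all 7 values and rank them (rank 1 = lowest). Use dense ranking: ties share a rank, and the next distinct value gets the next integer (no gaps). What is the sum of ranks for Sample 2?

Sorted (ascending): 302, 302, 401, 452, 453, 465, 524
The 2 values of 302 share dense rank 1.
Remaining distinct values take the next consecutive integers.
Sample 2 values → pooled ranks: 302→1, 465→5, 524→6, 302→1, 452→3
Rank sum = 1 + 5 + 6 + 1 + 3 = 16

16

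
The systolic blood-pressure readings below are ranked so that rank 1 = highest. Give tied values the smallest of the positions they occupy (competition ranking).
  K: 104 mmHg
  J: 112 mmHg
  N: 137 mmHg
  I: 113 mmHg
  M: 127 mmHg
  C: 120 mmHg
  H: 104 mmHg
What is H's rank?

6

Sorted (descending): 137, 127, 120, 113, 112, 104, 104
The 2 values of 104 occupy positions 6–7 → each gets rank 6.
H has value 104 mmHg → rank 6.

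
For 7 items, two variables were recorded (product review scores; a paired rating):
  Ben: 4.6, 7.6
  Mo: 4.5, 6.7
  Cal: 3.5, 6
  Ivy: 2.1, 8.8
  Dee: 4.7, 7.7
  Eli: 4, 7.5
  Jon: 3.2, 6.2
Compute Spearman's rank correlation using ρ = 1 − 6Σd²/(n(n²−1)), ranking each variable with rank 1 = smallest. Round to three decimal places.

Ranks of variable 1: 6, 5, 3, 1, 7, 4, 2
Ranks of variable 2: 5, 3, 1, 7, 6, 4, 2
d = r₁ − r₂: 1, 2, 2, -6, 1, 0, 0
d²: 1, 4, 4, 36, 1, 0, 0; Σd² = 46
ρ = 1 − 6·46/(7·48) = 1 − 276/336 = 0.179

0.179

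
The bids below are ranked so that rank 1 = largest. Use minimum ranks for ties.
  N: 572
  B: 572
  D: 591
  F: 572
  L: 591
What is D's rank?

Sorted (descending): 591, 591, 572, 572, 572
The 2 values of 591 occupy positions 1–2 → each gets rank 1.
The 3 values of 572 occupy positions 3–5 → each gets rank 3.
D has value 591 → rank 1.

1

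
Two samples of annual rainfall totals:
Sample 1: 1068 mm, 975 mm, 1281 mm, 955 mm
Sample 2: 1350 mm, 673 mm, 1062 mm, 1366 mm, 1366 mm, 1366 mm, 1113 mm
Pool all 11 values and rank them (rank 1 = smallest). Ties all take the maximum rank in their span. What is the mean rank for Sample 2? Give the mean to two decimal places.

7.43

Sorted (ascending): 673, 955, 975, 1062, 1068, 1113, 1281, 1350, 1366, 1366, 1366
The 3 values of 1366 occupy positions 9–11 → each gets rank 11.
Sample 2 values → pooled ranks: 1350→8, 673→1, 1062→4, 1366→11, 1366→11, 1366→11, 1113→6
Mean rank = (8 + 1 + 4 + 11 + 11 + 11 + 6) / 7 = 7.43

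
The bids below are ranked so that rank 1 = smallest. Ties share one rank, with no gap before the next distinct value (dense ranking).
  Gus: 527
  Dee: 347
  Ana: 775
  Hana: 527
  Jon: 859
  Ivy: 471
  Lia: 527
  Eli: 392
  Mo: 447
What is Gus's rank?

5

Sorted (ascending): 347, 392, 447, 471, 527, 527, 527, 775, 859
The 3 values of 527 share dense rank 5.
Remaining distinct values take the next consecutive integers.
Gus has value 527 → rank 5.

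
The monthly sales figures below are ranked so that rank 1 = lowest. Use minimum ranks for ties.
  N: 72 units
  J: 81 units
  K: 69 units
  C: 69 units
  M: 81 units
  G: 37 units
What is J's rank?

5

Sorted (ascending): 37, 69, 69, 72, 81, 81
The 2 values of 69 occupy positions 2–3 → each gets rank 2.
The 2 values of 81 occupy positions 5–6 → each gets rank 5.
J has value 81 units → rank 5.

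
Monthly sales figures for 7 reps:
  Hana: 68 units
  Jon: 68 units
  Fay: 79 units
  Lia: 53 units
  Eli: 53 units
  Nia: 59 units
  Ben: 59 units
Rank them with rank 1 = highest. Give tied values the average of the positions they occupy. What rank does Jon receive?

2.5

Sorted (descending): 79, 68, 68, 59, 59, 53, 53
The 2 values of 68 occupy positions 2–3 → average rank (2+3)/2 = 2.5.
The 2 values of 59 occupy positions 4–5 → average rank (4+5)/2 = 4.5.
The 2 values of 53 occupy positions 6–7 → average rank (6+7)/2 = 6.5.
Jon has value 68 units → rank 2.5.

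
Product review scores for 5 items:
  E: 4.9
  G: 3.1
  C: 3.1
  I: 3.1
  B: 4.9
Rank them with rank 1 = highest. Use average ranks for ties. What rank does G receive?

4

Sorted (descending): 4.9, 4.9, 3.1, 3.1, 3.1
The 2 values of 4.9 occupy positions 1–2 → average rank (1+2)/2 = 1.5.
The 3 values of 3.1 occupy positions 3–5 → average rank 4.
G has value 3.1 → rank 4.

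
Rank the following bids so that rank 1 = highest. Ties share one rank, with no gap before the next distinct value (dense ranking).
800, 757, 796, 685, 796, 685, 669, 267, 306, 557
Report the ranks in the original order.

1, 3, 2, 4, 2, 4, 5, 8, 7, 6

Sorted (descending): 800, 796, 796, 757, 685, 685, 669, 557, 306, 267
The 2 values of 796 share dense rank 2.
The 2 values of 685 share dense rank 4.
Remaining distinct values take the next consecutive integers.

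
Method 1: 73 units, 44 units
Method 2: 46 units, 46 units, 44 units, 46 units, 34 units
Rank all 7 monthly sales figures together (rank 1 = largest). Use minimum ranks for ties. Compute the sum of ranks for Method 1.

Sorted (descending): 73, 46, 46, 46, 44, 44, 34
The 3 values of 46 occupy positions 2–4 → each gets rank 2.
The 2 values of 44 occupy positions 5–6 → each gets rank 5.
Method 1 values → pooled ranks: 73→1, 44→5
Rank sum = 1 + 5 = 6

6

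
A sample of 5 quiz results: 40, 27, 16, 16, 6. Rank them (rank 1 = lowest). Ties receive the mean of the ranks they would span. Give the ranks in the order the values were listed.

Sorted (ascending): 6, 16, 16, 27, 40
The 2 values of 16 occupy positions 2–3 → average rank (2+3)/2 = 2.5.

5, 4, 2.5, 2.5, 1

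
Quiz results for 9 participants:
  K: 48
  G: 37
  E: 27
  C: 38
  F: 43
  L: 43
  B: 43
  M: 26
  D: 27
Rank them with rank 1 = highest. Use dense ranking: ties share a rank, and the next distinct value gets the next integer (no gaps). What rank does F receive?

2

Sorted (descending): 48, 43, 43, 43, 38, 37, 27, 27, 26
The 3 values of 43 share dense rank 2.
The 2 values of 27 share dense rank 5.
Remaining distinct values take the next consecutive integers.
F has value 43 → rank 2.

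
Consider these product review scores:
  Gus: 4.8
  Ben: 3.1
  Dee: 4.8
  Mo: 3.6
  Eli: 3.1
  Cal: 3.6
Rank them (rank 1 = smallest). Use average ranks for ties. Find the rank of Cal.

3.5

Sorted (ascending): 3.1, 3.1, 3.6, 3.6, 4.8, 4.8
The 2 values of 3.1 occupy positions 1–2 → average rank (1+2)/2 = 1.5.
The 2 values of 3.6 occupy positions 3–4 → average rank (3+4)/2 = 3.5.
The 2 values of 4.8 occupy positions 5–6 → average rank (5+6)/2 = 5.5.
Cal has value 3.6 → rank 3.5.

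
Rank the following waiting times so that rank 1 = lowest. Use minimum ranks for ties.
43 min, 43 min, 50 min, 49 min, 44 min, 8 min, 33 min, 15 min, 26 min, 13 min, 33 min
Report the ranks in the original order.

Sorted (ascending): 8, 13, 15, 26, 33, 33, 43, 43, 44, 49, 50
The 2 values of 33 occupy positions 5–6 → each gets rank 5.
The 2 values of 43 occupy positions 7–8 → each gets rank 7.

7, 7, 11, 10, 9, 1, 5, 3, 4, 2, 5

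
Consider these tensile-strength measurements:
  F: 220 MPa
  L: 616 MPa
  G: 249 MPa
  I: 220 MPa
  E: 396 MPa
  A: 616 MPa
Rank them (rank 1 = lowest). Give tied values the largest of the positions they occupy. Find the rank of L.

Sorted (ascending): 220, 220, 249, 396, 616, 616
The 2 values of 220 occupy positions 1–2 → each gets rank 2.
The 2 values of 616 occupy positions 5–6 → each gets rank 6.
L has value 616 MPa → rank 6.

6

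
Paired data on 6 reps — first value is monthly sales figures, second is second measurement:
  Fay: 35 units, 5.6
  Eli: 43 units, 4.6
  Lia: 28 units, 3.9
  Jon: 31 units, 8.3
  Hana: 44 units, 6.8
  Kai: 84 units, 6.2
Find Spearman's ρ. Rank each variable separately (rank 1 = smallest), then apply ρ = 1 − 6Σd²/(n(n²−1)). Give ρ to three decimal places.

0.314

Ranks of variable 1: 3, 4, 1, 2, 5, 6
Ranks of variable 2: 3, 2, 1, 6, 5, 4
d = r₁ − r₂: 0, 2, 0, -4, 0, 2
d²: 0, 4, 0, 16, 0, 4; Σd² = 24
ρ = 1 − 6·24/(6·35) = 1 − 144/210 = 0.314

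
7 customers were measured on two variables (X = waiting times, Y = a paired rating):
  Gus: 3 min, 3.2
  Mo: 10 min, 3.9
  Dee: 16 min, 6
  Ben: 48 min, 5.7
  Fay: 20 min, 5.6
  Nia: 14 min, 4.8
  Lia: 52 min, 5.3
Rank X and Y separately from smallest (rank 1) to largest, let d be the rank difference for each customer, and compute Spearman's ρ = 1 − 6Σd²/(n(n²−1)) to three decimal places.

Ranks of variable 1: 1, 2, 4, 6, 5, 3, 7
Ranks of variable 2: 1, 2, 7, 6, 5, 3, 4
d = r₁ − r₂: 0, 0, -3, 0, 0, 0, 3
d²: 0, 0, 9, 0, 0, 0, 9; Σd² = 18
ρ = 1 − 6·18/(7·48) = 1 − 108/336 = 0.679

0.679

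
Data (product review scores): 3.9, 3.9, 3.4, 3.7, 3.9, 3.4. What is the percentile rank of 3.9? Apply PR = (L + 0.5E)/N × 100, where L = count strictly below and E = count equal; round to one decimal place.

75.0

N = 6.
Strictly below 3.9: 3. Equal to 3.9: 3.
PR = (3 + 0.5·3)/6 × 100 = 75.0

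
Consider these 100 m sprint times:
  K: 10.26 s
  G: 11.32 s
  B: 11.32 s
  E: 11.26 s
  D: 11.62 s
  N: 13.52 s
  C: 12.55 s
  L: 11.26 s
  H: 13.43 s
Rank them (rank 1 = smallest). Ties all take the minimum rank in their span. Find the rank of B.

Sorted (ascending): 10.26, 11.26, 11.26, 11.32, 11.32, 11.62, 12.55, 13.43, 13.52
The 2 values of 11.26 occupy positions 2–3 → each gets rank 2.
The 2 values of 11.32 occupy positions 4–5 → each gets rank 4.
B has value 11.32 s → rank 4.

4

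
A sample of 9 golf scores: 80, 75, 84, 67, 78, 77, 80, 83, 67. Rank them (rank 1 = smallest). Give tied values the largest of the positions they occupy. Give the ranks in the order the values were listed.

Sorted (ascending): 67, 67, 75, 77, 78, 80, 80, 83, 84
The 2 values of 67 occupy positions 1–2 → each gets rank 2.
The 2 values of 80 occupy positions 6–7 → each gets rank 7.

7, 3, 9, 2, 5, 4, 7, 8, 2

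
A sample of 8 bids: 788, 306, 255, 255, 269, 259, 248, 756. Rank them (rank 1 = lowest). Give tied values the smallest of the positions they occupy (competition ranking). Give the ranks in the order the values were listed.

Sorted (ascending): 248, 255, 255, 259, 269, 306, 756, 788
The 2 values of 255 occupy positions 2–3 → each gets rank 2.

8, 6, 2, 2, 5, 4, 1, 7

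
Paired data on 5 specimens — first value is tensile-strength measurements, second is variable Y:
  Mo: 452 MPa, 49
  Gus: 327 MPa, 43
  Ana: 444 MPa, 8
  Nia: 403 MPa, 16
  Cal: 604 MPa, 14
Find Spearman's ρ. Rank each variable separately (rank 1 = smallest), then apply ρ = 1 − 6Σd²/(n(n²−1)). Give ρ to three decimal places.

-0.200

Ranks of variable 1: 4, 1, 3, 2, 5
Ranks of variable 2: 5, 4, 1, 3, 2
d = r₁ − r₂: -1, -3, 2, -1, 3
d²: 1, 9, 4, 1, 9; Σd² = 24
ρ = 1 − 6·24/(5·24) = 1 − 144/120 = -0.200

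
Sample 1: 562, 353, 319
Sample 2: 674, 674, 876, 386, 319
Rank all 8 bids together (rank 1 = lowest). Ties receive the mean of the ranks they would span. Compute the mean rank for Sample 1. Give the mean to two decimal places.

Sorted (ascending): 319, 319, 353, 386, 562, 674, 674, 876
The 2 values of 319 occupy positions 1–2 → average rank (1+2)/2 = 1.5.
The 2 values of 674 occupy positions 6–7 → average rank (6+7)/2 = 6.5.
Sample 1 values → pooled ranks: 562→5, 353→3, 319→1.5
Mean rank = (5 + 3 + 1.5) / 3 = 3.17

3.17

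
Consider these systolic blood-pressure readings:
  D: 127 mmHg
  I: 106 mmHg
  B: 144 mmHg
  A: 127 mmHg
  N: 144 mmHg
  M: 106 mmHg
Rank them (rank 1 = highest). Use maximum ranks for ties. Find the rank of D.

4

Sorted (descending): 144, 144, 127, 127, 106, 106
The 2 values of 144 occupy positions 1–2 → each gets rank 2.
The 2 values of 127 occupy positions 3–4 → each gets rank 4.
The 2 values of 106 occupy positions 5–6 → each gets rank 6.
D has value 127 mmHg → rank 4.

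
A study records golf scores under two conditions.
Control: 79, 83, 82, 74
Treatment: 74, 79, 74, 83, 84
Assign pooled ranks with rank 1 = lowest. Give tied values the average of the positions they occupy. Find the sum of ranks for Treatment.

Sorted (ascending): 74, 74, 74, 79, 79, 82, 83, 83, 84
The 3 values of 74 occupy positions 1–3 → average rank 2.
The 2 values of 79 occupy positions 4–5 → average rank (4+5)/2 = 4.5.
The 2 values of 83 occupy positions 7–8 → average rank (7+8)/2 = 7.5.
Treatment values → pooled ranks: 74→2, 79→4.5, 74→2, 83→7.5, 84→9
Rank sum = 2 + 4.5 + 2 + 7.5 + 9 = 25

25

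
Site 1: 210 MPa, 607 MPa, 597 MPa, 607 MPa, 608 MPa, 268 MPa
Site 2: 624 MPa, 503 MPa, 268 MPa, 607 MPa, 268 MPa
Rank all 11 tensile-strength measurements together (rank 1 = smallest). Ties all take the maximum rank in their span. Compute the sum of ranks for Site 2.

33

Sorted (ascending): 210, 268, 268, 268, 503, 597, 607, 607, 607, 608, 624
The 3 values of 268 occupy positions 2–4 → each gets rank 4.
The 3 values of 607 occupy positions 7–9 → each gets rank 9.
Site 2 values → pooled ranks: 624→11, 503→5, 268→4, 607→9, 268→4
Rank sum = 11 + 5 + 4 + 9 + 4 = 33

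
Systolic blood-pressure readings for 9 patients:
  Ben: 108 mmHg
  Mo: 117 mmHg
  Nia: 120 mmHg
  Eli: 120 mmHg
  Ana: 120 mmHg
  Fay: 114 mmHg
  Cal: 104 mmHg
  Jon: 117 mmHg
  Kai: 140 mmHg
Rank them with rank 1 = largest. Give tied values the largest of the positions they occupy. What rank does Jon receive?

6

Sorted (descending): 140, 120, 120, 120, 117, 117, 114, 108, 104
The 3 values of 120 occupy positions 2–4 → each gets rank 4.
The 2 values of 117 occupy positions 5–6 → each gets rank 6.
Jon has value 117 mmHg → rank 6.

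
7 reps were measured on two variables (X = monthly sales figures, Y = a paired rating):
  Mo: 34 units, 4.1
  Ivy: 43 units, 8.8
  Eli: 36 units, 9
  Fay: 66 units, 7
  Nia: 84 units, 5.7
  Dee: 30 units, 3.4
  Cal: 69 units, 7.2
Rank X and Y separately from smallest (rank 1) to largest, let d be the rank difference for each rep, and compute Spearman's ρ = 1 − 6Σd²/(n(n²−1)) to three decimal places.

Ranks of variable 1: 2, 4, 3, 5, 7, 1, 6
Ranks of variable 2: 2, 6, 7, 4, 3, 1, 5
d = r₁ − r₂: 0, -2, -4, 1, 4, 0, 1
d²: 0, 4, 16, 1, 16, 0, 1; Σd² = 38
ρ = 1 − 6·38/(7·48) = 1 − 228/336 = 0.321

0.321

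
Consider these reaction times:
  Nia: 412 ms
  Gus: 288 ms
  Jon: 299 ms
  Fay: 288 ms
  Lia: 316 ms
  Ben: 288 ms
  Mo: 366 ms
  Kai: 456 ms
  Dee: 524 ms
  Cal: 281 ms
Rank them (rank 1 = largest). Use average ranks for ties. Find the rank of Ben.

Sorted (descending): 524, 456, 412, 366, 316, 299, 288, 288, 288, 281
The 3 values of 288 occupy positions 7–9 → average rank 8.
Ben has value 288 ms → rank 8.

8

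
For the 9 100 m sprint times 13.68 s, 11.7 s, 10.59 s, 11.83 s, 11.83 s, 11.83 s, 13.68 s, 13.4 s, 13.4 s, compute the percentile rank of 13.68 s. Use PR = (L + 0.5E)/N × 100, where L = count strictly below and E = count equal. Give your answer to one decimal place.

88.9

N = 9.
Strictly below 13.68: 7. Equal to 13.68: 2.
PR = (7 + 0.5·2)/9 × 100 = 88.9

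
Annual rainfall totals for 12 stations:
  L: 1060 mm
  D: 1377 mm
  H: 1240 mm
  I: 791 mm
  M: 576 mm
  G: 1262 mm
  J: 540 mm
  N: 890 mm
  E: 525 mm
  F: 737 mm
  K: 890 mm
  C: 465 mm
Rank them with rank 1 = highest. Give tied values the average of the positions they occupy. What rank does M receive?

9

Sorted (descending): 1377, 1262, 1240, 1060, 890, 890, 791, 737, 576, 540, 525, 465
The 2 values of 890 occupy positions 5–6 → average rank (5+6)/2 = 5.5.
M has value 576 mm → rank 9.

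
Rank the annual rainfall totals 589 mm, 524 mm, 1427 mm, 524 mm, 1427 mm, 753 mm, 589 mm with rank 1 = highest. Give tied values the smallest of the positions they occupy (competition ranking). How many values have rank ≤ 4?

5

Sorted (descending): 1427, 1427, 753, 589, 589, 524, 524
The 2 values of 1427 occupy positions 1–2 → each gets rank 1.
The 2 values of 589 occupy positions 4–5 → each gets rank 4.
The 2 values of 524 occupy positions 6–7 → each gets rank 6.
Ranks ≤ 4: {1, 1, 3, 4, 4} → 5 values.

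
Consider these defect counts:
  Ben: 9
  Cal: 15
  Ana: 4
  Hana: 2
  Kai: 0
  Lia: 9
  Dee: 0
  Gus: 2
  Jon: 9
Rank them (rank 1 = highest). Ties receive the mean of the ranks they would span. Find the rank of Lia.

Sorted (descending): 15, 9, 9, 9, 4, 2, 2, 0, 0
The 3 values of 9 occupy positions 2–4 → average rank 3.
The 2 values of 2 occupy positions 6–7 → average rank (6+7)/2 = 6.5.
The 2 values of 0 occupy positions 8–9 → average rank (8+9)/2 = 8.5.
Lia has value 9 → rank 3.

3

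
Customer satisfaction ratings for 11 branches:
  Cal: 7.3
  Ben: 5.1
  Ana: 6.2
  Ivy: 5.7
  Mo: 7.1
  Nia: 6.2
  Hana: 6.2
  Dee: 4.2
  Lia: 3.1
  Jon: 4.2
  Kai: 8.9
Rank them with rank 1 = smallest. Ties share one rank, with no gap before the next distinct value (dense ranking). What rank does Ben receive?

Sorted (ascending): 3.1, 4.2, 4.2, 5.1, 5.7, 6.2, 6.2, 6.2, 7.1, 7.3, 8.9
The 2 values of 4.2 share dense rank 2.
The 3 values of 6.2 share dense rank 5.
Remaining distinct values take the next consecutive integers.
Ben has value 5.1 → rank 3.

3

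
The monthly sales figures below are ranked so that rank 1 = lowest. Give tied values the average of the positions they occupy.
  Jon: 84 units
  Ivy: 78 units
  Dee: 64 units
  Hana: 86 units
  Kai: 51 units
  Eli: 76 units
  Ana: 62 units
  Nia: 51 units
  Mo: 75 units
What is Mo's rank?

5

Sorted (ascending): 51, 51, 62, 64, 75, 76, 78, 84, 86
The 2 values of 51 occupy positions 1–2 → average rank (1+2)/2 = 1.5.
Mo has value 75 units → rank 5.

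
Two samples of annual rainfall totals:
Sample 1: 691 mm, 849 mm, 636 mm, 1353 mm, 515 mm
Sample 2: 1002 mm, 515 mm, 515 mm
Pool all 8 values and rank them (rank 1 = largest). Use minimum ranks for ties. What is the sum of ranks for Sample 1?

Sorted (descending): 1353, 1002, 849, 691, 636, 515, 515, 515
The 3 values of 515 occupy positions 6–8 → each gets rank 6.
Sample 1 values → pooled ranks: 691→4, 849→3, 636→5, 1353→1, 515→6
Rank sum = 4 + 3 + 5 + 1 + 6 = 19

19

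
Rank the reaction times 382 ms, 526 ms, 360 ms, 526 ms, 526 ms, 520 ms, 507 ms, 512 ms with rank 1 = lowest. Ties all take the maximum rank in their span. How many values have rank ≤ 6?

5

Sorted (ascending): 360, 382, 507, 512, 520, 526, 526, 526
The 3 values of 526 occupy positions 6–8 → each gets rank 8.
Ranks ≤ 6: {1, 2, 3, 4, 5} → 5 values.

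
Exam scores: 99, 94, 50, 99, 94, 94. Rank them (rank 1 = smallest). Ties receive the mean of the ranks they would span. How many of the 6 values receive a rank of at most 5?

Sorted (ascending): 50, 94, 94, 94, 99, 99
The 3 values of 94 occupy positions 2–4 → average rank 3.
The 2 values of 99 occupy positions 5–6 → average rank (5+6)/2 = 5.5.
Ranks ≤ 5: {1, 3, 3, 3} → 4 values.

4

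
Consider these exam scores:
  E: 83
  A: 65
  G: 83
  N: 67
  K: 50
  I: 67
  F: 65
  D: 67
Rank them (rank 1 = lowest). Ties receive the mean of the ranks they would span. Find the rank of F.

2.5

Sorted (ascending): 50, 65, 65, 67, 67, 67, 83, 83
The 2 values of 65 occupy positions 2–3 → average rank (2+3)/2 = 2.5.
The 3 values of 67 occupy positions 4–6 → average rank 5.
The 2 values of 83 occupy positions 7–8 → average rank (7+8)/2 = 7.5.
F has value 65 → rank 2.5.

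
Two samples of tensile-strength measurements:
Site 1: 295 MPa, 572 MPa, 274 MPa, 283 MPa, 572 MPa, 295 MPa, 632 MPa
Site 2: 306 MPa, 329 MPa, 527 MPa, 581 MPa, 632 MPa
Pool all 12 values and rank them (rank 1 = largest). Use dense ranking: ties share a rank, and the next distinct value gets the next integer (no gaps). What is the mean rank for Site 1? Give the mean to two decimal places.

5.43

Sorted (descending): 632, 632, 581, 572, 572, 527, 329, 306, 295, 295, 283, 274
The 2 values of 632 share dense rank 1.
The 2 values of 572 share dense rank 3.
The 2 values of 295 share dense rank 7.
Remaining distinct values take the next consecutive integers.
Site 1 values → pooled ranks: 295→7, 572→3, 274→9, 283→8, 572→3, 295→7, 632→1
Mean rank = (7 + 3 + 9 + 8 + 3 + 7 + 1) / 7 = 5.43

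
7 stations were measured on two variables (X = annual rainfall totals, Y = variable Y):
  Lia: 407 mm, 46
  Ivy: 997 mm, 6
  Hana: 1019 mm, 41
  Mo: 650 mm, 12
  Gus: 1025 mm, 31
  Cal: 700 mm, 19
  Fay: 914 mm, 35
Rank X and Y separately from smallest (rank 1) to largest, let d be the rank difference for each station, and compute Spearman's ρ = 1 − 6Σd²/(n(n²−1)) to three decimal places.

-0.107

Ranks of variable 1: 1, 5, 6, 2, 7, 3, 4
Ranks of variable 2: 7, 1, 6, 2, 4, 3, 5
d = r₁ − r₂: -6, 4, 0, 0, 3, 0, -1
d²: 36, 16, 0, 0, 9, 0, 1; Σd² = 62
ρ = 1 − 6·62/(7·48) = 1 − 372/336 = -0.107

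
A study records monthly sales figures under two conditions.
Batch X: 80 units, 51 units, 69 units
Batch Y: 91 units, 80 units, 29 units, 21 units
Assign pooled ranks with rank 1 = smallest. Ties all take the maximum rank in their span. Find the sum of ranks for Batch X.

Sorted (ascending): 21, 29, 51, 69, 80, 80, 91
The 2 values of 80 occupy positions 5–6 → each gets rank 6.
Batch X values → pooled ranks: 80→6, 51→3, 69→4
Rank sum = 6 + 3 + 4 = 13

13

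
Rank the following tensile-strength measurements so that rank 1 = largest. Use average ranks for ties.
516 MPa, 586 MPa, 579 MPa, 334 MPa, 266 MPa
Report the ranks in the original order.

Sorted (descending): 586, 579, 516, 334, 266
No ties — each value takes its position as its rank.

3, 1, 2, 4, 5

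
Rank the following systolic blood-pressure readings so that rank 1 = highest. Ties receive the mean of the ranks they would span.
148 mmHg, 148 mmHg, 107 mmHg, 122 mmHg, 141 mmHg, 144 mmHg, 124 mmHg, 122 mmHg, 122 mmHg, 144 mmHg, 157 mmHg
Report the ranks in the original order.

Sorted (descending): 157, 148, 148, 144, 144, 141, 124, 122, 122, 122, 107
The 2 values of 148 occupy positions 2–3 → average rank (2+3)/2 = 2.5.
The 2 values of 144 occupy positions 4–5 → average rank (4+5)/2 = 4.5.
The 3 values of 122 occupy positions 8–10 → average rank 9.

2.5, 2.5, 11, 9, 6, 4.5, 7, 9, 9, 4.5, 1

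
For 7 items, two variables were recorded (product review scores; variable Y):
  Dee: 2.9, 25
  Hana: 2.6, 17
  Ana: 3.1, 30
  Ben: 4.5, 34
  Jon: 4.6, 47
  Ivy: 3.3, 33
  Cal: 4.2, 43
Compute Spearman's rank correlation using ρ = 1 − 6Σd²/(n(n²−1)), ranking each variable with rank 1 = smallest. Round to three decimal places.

Ranks of variable 1: 2, 1, 3, 6, 7, 4, 5
Ranks of variable 2: 2, 1, 3, 5, 7, 4, 6
d = r₁ − r₂: 0, 0, 0, 1, 0, 0, -1
d²: 0, 0, 0, 1, 0, 0, 1; Σd² = 2
ρ = 1 − 6·2/(7·48) = 1 − 12/336 = 0.964

0.964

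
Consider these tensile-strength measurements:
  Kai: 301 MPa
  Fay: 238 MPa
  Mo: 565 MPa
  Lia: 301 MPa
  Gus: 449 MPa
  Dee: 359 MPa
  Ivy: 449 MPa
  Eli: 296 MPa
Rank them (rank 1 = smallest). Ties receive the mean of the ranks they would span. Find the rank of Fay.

Sorted (ascending): 238, 296, 301, 301, 359, 449, 449, 565
The 2 values of 301 occupy positions 3–4 → average rank (3+4)/2 = 3.5.
The 2 values of 449 occupy positions 6–7 → average rank (6+7)/2 = 6.5.
Fay has value 238 MPa → rank 1.

1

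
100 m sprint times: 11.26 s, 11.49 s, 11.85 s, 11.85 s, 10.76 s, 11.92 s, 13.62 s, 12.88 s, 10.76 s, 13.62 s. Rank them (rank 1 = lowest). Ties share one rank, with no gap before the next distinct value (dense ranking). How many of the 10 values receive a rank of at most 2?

Sorted (ascending): 10.76, 10.76, 11.26, 11.49, 11.85, 11.85, 11.92, 12.88, 13.62, 13.62
The 2 values of 10.76 share dense rank 1.
The 2 values of 11.85 share dense rank 4.
The 2 values of 13.62 share dense rank 7.
Remaining distinct values take the next consecutive integers.
Ranks ≤ 2: {1, 1, 2} → 3 values.

3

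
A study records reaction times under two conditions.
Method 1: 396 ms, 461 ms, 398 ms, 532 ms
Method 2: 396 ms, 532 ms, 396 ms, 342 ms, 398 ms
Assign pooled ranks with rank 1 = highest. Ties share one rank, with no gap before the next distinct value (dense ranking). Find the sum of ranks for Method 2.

17

Sorted (descending): 532, 532, 461, 398, 398, 396, 396, 396, 342
The 2 values of 532 share dense rank 1.
The 2 values of 398 share dense rank 3.
The 3 values of 396 share dense rank 4.
Remaining distinct values take the next consecutive integers.
Method 2 values → pooled ranks: 396→4, 532→1, 396→4, 342→5, 398→3
Rank sum = 4 + 1 + 4 + 5 + 3 = 17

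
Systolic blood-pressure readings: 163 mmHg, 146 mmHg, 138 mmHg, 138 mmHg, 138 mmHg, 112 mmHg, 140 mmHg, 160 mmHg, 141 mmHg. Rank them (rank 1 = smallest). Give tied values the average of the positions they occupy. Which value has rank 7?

Sorted (ascending): 112, 138, 138, 138, 140, 141, 146, 160, 163
The 3 values of 138 occupy positions 2–4 → average rank 3.
Rank 7 → value 146.

146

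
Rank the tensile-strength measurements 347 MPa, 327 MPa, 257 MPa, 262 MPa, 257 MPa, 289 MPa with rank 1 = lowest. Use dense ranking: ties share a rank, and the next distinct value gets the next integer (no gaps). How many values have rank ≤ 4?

Sorted (ascending): 257, 257, 262, 289, 327, 347
The 2 values of 257 share dense rank 1.
Remaining distinct values take the next consecutive integers.
Ranks ≤ 4: {1, 1, 2, 3, 4} → 5 values.

5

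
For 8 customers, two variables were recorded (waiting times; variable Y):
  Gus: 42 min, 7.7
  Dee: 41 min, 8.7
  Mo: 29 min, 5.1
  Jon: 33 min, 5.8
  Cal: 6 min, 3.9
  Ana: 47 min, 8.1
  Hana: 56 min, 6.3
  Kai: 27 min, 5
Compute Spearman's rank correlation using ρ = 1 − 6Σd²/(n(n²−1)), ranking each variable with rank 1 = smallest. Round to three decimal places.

Ranks of variable 1: 6, 5, 3, 4, 1, 7, 8, 2
Ranks of variable 2: 6, 8, 3, 4, 1, 7, 5, 2
d = r₁ − r₂: 0, -3, 0, 0, 0, 0, 3, 0
d²: 0, 9, 0, 0, 0, 0, 9, 0; Σd² = 18
ρ = 1 − 6·18/(8·63) = 1 − 108/504 = 0.786

0.786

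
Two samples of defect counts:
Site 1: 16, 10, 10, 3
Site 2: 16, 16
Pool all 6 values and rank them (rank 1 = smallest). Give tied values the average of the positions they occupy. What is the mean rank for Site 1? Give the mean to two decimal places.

2.75

Sorted (ascending): 3, 10, 10, 16, 16, 16
The 2 values of 10 occupy positions 2–3 → average rank (2+3)/2 = 2.5.
The 3 values of 16 occupy positions 4–6 → average rank 5.
Site 1 values → pooled ranks: 16→5, 10→2.5, 10→2.5, 3→1
Mean rank = (5 + 2.5 + 2.5 + 1) / 4 = 2.75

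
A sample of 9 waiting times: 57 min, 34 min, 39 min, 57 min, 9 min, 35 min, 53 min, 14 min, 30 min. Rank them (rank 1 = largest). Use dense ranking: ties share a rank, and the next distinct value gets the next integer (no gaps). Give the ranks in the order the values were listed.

1, 5, 3, 1, 8, 4, 2, 7, 6

Sorted (descending): 57, 57, 53, 39, 35, 34, 30, 14, 9
The 2 values of 57 share dense rank 1.
Remaining distinct values take the next consecutive integers.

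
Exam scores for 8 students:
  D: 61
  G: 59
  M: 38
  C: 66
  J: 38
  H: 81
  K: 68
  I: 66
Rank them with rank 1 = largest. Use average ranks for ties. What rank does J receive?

Sorted (descending): 81, 68, 66, 66, 61, 59, 38, 38
The 2 values of 66 occupy positions 3–4 → average rank (3+4)/2 = 3.5.
The 2 values of 38 occupy positions 7–8 → average rank (7+8)/2 = 7.5.
J has value 38 → rank 7.5.

7.5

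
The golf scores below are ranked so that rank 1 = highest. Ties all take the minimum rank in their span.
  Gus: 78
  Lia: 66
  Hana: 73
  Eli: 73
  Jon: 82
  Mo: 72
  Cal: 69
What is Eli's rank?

Sorted (descending): 82, 78, 73, 73, 72, 69, 66
The 2 values of 73 occupy positions 3–4 → each gets rank 3.
Eli has value 73 → rank 3.

3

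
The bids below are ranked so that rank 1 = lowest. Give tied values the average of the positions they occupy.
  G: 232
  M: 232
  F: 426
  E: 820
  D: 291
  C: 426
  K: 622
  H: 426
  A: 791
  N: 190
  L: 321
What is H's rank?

7

Sorted (ascending): 190, 232, 232, 291, 321, 426, 426, 426, 622, 791, 820
The 2 values of 232 occupy positions 2–3 → average rank (2+3)/2 = 2.5.
The 3 values of 426 occupy positions 6–8 → average rank 7.
H has value 426 → rank 7.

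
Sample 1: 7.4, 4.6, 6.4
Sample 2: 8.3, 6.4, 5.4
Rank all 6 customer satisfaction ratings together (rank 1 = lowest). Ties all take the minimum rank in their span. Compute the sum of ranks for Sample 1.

9

Sorted (ascending): 4.6, 5.4, 6.4, 6.4, 7.4, 8.3
The 2 values of 6.4 occupy positions 3–4 → each gets rank 3.
Sample 1 values → pooled ranks: 7.4→5, 4.6→1, 6.4→3
Rank sum = 5 + 1 + 3 = 9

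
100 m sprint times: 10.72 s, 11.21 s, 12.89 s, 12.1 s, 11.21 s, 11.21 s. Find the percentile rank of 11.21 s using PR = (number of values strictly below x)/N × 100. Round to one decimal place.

16.7

N = 6.
Strictly below 11.21: 1. Equal to 11.21: 3.
PR = 1/6 × 100 = 16.7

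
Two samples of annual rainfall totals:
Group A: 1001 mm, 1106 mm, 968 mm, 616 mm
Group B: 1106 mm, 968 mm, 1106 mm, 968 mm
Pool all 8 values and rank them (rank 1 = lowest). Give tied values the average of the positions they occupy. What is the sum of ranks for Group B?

Sorted (ascending): 616, 968, 968, 968, 1001, 1106, 1106, 1106
The 3 values of 968 occupy positions 2–4 → average rank 3.
The 3 values of 1106 occupy positions 6–8 → average rank 7.
Group B values → pooled ranks: 1106→7, 968→3, 1106→7, 968→3
Rank sum = 7 + 3 + 7 + 3 = 20

20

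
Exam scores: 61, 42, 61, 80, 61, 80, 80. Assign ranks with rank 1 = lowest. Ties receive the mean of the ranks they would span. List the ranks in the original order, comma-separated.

3, 1, 3, 6, 3, 6, 6

Sorted (ascending): 42, 61, 61, 61, 80, 80, 80
The 3 values of 61 occupy positions 2–4 → average rank 3.
The 3 values of 80 occupy positions 5–7 → average rank 6.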